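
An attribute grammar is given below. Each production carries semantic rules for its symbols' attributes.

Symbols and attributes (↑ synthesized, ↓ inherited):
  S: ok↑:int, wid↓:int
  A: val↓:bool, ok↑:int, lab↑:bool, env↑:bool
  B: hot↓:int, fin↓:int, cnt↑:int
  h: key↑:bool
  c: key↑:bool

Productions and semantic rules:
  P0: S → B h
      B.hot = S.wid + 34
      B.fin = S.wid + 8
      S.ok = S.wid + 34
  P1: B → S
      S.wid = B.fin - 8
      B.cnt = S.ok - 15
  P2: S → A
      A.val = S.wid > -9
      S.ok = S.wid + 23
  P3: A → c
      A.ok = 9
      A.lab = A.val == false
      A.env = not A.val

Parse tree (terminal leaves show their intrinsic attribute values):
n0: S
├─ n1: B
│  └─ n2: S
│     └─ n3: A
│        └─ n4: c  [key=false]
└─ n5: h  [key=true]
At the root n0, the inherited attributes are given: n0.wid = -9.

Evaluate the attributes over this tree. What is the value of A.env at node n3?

true

1. n0.wid = -9  [given at root]
2. n1.hot = 25  [S.wid + 34]
3. n1.fin = -1  [S.wid + 8]
4. n2.wid = -9  [B.fin - 8]
5. n3.val = false  [S.wid > -9]
6. n4.key = false  [terminal]
7. n3.ok = 9  [9]
8. n3.lab = true  [A.val == false]
9. n3.env = true  [not A.val]
10. n2.ok = 14  [S.wid + 23]
11. n1.cnt = -1  [S.ok - 15]
12. n5.key = true  [terminal]
13. n0.ok = 25  [S.wid + 34]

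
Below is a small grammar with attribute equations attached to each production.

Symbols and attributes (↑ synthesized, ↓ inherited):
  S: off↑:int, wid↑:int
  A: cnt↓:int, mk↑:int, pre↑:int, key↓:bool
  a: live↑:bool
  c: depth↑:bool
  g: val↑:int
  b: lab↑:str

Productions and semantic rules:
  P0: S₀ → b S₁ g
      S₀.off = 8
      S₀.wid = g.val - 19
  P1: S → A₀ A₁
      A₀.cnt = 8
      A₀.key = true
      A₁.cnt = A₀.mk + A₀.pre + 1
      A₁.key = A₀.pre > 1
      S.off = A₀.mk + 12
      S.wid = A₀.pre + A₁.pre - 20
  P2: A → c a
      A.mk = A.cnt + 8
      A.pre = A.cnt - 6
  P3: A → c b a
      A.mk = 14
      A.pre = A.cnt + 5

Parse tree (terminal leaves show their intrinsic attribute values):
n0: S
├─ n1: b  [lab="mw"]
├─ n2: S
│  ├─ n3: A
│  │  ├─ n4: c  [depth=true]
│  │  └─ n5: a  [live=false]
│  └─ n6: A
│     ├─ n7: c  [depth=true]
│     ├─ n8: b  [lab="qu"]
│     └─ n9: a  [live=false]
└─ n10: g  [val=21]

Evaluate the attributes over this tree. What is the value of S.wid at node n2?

1. n1.lab = "mw"  [terminal]
2. n3.cnt = 8  [8]
3. n3.key = true  [true]
4. n4.depth = true  [terminal]
5. n5.live = false  [terminal]
6. n3.mk = 16  [A.cnt + 8]
7. n3.pre = 2  [A.cnt - 6]
8. n6.cnt = 19  [A₀.mk + A₀.pre + 1]
9. n6.key = true  [A₀.pre > 1]
10. n7.depth = true  [terminal]
11. n8.lab = "qu"  [terminal]
12. n9.live = false  [terminal]
13. n6.mk = 14  [14]
14. n6.pre = 24  [A.cnt + 5]
15. n2.off = 28  [A₀.mk + 12]
16. n2.wid = 6  [A₀.pre + A₁.pre - 20]
17. n10.val = 21  [terminal]
18. n0.off = 8  [8]
19. n0.wid = 2  [g.val - 19]

6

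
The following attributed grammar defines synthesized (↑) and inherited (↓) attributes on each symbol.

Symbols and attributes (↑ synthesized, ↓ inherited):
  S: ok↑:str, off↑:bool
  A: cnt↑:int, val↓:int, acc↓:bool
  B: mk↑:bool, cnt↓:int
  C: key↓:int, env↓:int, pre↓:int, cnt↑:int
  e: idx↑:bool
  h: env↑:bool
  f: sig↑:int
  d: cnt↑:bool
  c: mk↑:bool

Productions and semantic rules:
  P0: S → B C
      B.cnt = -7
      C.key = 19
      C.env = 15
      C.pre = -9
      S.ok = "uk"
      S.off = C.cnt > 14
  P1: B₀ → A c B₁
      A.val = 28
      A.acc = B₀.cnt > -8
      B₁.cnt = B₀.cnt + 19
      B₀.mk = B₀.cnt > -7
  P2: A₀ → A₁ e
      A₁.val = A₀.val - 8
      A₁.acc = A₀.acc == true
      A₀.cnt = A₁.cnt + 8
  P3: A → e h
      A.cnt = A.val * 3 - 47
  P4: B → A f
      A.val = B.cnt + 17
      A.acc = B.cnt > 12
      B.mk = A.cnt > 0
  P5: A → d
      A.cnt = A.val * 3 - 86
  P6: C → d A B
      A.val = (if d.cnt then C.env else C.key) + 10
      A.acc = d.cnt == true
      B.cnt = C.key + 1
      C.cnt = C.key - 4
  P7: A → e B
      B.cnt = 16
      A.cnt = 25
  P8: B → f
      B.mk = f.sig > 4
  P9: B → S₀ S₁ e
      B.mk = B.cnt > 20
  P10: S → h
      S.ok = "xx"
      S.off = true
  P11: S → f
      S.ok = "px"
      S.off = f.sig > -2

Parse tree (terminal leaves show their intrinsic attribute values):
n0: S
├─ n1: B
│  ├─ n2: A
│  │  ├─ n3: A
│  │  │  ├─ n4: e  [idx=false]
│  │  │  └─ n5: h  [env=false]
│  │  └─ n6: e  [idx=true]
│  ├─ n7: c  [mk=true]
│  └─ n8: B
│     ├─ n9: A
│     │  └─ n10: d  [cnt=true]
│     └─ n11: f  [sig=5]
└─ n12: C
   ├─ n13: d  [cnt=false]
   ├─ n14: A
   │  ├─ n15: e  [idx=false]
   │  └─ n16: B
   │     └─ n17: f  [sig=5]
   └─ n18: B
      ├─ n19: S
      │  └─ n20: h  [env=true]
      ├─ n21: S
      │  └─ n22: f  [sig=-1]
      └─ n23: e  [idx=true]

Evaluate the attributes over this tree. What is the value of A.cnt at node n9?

1

1. n1.cnt = -7  [-7]
2. n2.val = 28  [28]
3. n2.acc = true  [B₀.cnt > -8]
4. n3.val = 20  [A₀.val - 8]
5. n3.acc = true  [A₀.acc == true]
6. n4.idx = false  [terminal]
7. n5.env = false  [terminal]
8. n3.cnt = 13  [A.val * 3 - 47]
9. n6.idx = true  [terminal]
10. n2.cnt = 21  [A₁.cnt + 8]
11. n7.mk = true  [terminal]
12. n8.cnt = 12  [B₀.cnt + 19]
13. n9.val = 29  [B.cnt + 17]
14. n9.acc = false  [B.cnt > 12]
15. n10.cnt = true  [terminal]
16. n9.cnt = 1  [A.val * 3 - 86]
17. n11.sig = 5  [terminal]
18. n8.mk = true  [A.cnt > 0]
19. n1.mk = false  [B₀.cnt > -7]
20. n12.key = 19  [19]
21. n12.env = 15  [15]
22. n12.pre = -9  [-9]
23. n13.cnt = false  [terminal]
24. n14.val = 29  [(if d.cnt then C.env else C.key) + 10]
25. n14.acc = false  [d.cnt == true]
26. n15.idx = false  [terminal]
27. n16.cnt = 16  [16]
28. n17.sig = 5  [terminal]
29. n16.mk = true  [f.sig > 4]
30. n14.cnt = 25  [25]
31. n18.cnt = 20  [C.key + 1]
32. n20.env = true  [terminal]
33. n19.ok = "xx"  ["xx"]
34. n19.off = true  [true]
35. n22.sig = -1  [terminal]
36. n21.ok = "px"  ["px"]
37. n21.off = true  [f.sig > -2]
38. n23.idx = true  [terminal]
39. n18.mk = false  [B.cnt > 20]
40. n12.cnt = 15  [C.key - 4]
41. n0.ok = "uk"  ["uk"]
42. n0.off = true  [C.cnt > 14]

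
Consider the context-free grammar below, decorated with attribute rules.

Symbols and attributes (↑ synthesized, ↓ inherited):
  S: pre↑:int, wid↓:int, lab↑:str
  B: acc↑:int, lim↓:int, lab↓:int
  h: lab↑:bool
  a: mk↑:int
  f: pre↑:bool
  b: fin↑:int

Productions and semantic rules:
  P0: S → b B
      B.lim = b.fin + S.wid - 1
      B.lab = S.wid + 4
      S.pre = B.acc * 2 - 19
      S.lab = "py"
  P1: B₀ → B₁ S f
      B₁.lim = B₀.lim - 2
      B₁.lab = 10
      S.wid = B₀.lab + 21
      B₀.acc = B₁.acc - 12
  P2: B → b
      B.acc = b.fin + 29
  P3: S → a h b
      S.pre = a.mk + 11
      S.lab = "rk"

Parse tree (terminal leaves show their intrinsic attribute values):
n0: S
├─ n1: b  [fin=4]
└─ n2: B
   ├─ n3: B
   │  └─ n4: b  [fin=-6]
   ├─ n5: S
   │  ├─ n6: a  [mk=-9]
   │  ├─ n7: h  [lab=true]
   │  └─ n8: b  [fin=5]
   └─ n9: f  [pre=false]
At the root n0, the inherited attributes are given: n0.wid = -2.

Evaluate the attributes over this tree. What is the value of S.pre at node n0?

3

1. n0.wid = -2  [given at root]
2. n1.fin = 4  [terminal]
3. n2.lim = 1  [b.fin + S.wid - 1]
4. n2.lab = 2  [S.wid + 4]
5. n3.lim = -1  [B₀.lim - 2]
6. n3.lab = 10  [10]
7. n4.fin = -6  [terminal]
8. n3.acc = 23  [b.fin + 29]
9. n5.wid = 23  [B₀.lab + 21]
10. n6.mk = -9  [terminal]
11. n7.lab = true  [terminal]
12. n8.fin = 5  [terminal]
13. n5.pre = 2  [a.mk + 11]
14. n5.lab = "rk"  ["rk"]
15. n9.pre = false  [terminal]
16. n2.acc = 11  [B₁.acc - 12]
17. n0.pre = 3  [B.acc * 2 - 19]
18. n0.lab = "py"  ["py"]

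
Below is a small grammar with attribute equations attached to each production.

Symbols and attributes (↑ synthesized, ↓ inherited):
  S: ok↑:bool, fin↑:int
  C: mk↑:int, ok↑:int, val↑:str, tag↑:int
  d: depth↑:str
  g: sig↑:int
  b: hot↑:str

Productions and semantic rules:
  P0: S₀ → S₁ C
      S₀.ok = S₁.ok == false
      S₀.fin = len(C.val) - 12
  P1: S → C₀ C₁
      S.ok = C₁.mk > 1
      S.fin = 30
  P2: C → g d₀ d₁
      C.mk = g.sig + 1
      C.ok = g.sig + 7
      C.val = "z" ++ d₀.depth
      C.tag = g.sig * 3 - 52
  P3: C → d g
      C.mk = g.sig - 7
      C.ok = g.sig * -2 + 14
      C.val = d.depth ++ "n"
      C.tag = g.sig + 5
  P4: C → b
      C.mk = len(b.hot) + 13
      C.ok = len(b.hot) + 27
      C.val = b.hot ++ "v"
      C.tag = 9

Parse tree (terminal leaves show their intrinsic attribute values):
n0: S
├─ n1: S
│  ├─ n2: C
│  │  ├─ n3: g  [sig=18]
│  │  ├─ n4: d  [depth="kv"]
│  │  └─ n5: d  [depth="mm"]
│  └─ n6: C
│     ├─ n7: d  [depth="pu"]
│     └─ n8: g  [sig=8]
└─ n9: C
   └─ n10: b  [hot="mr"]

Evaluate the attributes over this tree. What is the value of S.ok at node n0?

true

1. n3.sig = 18  [terminal]
2. n4.depth = "kv"  [terminal]
3. n5.depth = "mm"  [terminal]
4. n2.mk = 19  [g.sig + 1]
5. n2.ok = 25  [g.sig + 7]
6. n2.val = "zkv"  ["z" ++ d₀.depth]
7. n2.tag = 2  [g.sig * 3 - 52]
8. n7.depth = "pu"  [terminal]
9. n8.sig = 8  [terminal]
10. n6.mk = 1  [g.sig - 7]
11. n6.ok = -2  [g.sig * -2 + 14]
12. n6.val = "pun"  [d.depth ++ "n"]
13. n6.tag = 13  [g.sig + 5]
14. n1.ok = false  [C₁.mk > 1]
15. n1.fin = 30  [30]
16. n10.hot = "mr"  [terminal]
17. n9.mk = 15  [len(b.hot) + 13]
18. n9.ok = 29  [len(b.hot) + 27]
19. n9.val = "mrv"  [b.hot ++ "v"]
20. n9.tag = 9  [9]
21. n0.ok = true  [S₁.ok == false]
22. n0.fin = -9  [len(C.val) - 12]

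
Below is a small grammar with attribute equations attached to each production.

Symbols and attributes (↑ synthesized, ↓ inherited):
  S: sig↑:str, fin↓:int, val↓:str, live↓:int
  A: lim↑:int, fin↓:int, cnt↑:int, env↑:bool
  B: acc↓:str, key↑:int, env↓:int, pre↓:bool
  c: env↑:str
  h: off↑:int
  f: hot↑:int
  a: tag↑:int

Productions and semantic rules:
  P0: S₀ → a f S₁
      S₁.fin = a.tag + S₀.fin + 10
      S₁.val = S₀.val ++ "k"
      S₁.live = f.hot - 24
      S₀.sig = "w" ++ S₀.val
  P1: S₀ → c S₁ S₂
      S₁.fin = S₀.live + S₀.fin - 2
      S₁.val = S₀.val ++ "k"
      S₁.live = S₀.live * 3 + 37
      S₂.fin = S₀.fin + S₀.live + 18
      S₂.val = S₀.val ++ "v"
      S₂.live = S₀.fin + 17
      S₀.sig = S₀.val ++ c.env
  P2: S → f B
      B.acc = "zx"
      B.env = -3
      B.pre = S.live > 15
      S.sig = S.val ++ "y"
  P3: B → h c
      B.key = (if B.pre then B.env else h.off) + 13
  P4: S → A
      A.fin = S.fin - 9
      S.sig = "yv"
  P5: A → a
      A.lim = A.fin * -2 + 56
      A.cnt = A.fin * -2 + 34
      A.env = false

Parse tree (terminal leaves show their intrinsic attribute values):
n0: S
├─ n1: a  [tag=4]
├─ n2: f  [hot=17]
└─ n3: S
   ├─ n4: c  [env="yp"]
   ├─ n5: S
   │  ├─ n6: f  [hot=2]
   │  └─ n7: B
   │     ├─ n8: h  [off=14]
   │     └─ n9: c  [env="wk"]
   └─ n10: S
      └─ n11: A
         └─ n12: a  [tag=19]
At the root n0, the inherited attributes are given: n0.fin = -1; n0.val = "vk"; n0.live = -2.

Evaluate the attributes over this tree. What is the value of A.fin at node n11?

15

1. n0.fin = -1  [given at root]
2. n0.val = "vk"  [given at root]
3. n0.live = -2  [given at root]
4. n1.tag = 4  [terminal]
5. n2.hot = 17  [terminal]
6. n3.fin = 13  [a.tag + S₀.fin + 10]
7. n3.val = "vkk"  [S₀.val ++ "k"]
8. n3.live = -7  [f.hot - 24]
9. n4.env = "yp"  [terminal]
10. n5.fin = 4  [S₀.live + S₀.fin - 2]
11. n5.val = "vkkk"  [S₀.val ++ "k"]
12. n5.live = 16  [S₀.live * 3 + 37]
13. n6.hot = 2  [terminal]
14. n7.acc = "zx"  ["zx"]
15. n7.env = -3  [-3]
16. n7.pre = true  [S.live > 15]
17. n8.off = 14  [terminal]
18. n9.env = "wk"  [terminal]
19. n7.key = 10  [(if B.pre then B.env else h.off) + 13]
20. n5.sig = "vkkky"  [S.val ++ "y"]
21. n10.fin = 24  [S₀.fin + S₀.live + 18]
22. n10.val = "vkkv"  [S₀.val ++ "v"]
23. n10.live = 30  [S₀.fin + 17]
24. n11.fin = 15  [S.fin - 9]
25. n12.tag = 19  [terminal]
26. n11.lim = 26  [A.fin * -2 + 56]
27. n11.cnt = 4  [A.fin * -2 + 34]
28. n11.env = false  [false]
29. n10.sig = "yv"  ["yv"]
30. n3.sig = "vkkyp"  [S₀.val ++ c.env]
31. n0.sig = "wvk"  ["w" ++ S₀.val]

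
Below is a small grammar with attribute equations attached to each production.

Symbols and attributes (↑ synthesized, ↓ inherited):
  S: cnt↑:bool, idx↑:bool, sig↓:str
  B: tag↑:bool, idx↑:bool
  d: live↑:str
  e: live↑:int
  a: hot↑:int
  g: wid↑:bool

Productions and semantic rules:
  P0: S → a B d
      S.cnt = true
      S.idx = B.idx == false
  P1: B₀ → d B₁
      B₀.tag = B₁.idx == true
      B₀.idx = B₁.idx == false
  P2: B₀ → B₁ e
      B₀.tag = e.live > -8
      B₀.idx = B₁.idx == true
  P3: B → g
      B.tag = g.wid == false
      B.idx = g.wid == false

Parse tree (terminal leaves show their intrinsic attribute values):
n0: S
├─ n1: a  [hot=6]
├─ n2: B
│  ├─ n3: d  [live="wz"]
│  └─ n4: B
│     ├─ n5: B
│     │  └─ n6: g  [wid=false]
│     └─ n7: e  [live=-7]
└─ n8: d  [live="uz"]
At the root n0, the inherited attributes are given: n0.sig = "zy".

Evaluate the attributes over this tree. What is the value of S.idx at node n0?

true

1. n0.sig = "zy"  [given at root]
2. n1.hot = 6  [terminal]
3. n3.live = "wz"  [terminal]
4. n6.wid = false  [terminal]
5. n5.tag = true  [g.wid == false]
6. n5.idx = true  [g.wid == false]
7. n7.live = -7  [terminal]
8. n4.tag = true  [e.live > -8]
9. n4.idx = true  [B₁.idx == true]
10. n2.tag = true  [B₁.idx == true]
11. n2.idx = false  [B₁.idx == false]
12. n8.live = "uz"  [terminal]
13. n0.cnt = true  [true]
14. n0.idx = true  [B.idx == false]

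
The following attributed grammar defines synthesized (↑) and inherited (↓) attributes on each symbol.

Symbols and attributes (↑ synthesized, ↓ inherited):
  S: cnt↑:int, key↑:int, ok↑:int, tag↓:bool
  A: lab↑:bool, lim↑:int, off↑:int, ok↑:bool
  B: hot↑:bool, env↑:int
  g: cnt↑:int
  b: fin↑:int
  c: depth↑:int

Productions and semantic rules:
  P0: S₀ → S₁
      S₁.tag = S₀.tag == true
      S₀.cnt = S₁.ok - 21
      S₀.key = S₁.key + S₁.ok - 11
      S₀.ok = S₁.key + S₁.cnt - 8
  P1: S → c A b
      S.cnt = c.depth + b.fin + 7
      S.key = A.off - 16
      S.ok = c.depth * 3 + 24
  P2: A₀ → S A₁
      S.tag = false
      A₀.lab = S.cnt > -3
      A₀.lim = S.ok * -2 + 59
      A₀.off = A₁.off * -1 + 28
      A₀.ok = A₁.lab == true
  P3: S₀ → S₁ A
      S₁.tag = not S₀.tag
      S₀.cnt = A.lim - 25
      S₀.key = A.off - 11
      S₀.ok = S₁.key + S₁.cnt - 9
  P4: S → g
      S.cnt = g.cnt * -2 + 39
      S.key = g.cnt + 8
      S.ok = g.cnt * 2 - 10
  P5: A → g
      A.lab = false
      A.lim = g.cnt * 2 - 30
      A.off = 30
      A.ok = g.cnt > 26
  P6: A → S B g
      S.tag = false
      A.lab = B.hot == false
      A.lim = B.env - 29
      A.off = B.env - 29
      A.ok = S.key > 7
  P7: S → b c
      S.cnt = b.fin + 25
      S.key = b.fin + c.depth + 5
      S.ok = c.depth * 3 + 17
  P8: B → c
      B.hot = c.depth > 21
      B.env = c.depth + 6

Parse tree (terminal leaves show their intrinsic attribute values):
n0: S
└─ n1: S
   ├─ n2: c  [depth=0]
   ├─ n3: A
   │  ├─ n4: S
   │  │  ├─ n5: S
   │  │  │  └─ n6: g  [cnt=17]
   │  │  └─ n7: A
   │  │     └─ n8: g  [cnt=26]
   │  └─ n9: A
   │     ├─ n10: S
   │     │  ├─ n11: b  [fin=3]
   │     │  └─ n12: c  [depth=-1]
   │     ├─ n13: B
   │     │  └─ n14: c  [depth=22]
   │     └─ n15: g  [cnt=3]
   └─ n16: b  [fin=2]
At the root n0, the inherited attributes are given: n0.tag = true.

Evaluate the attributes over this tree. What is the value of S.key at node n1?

13

1. n0.tag = true  [given at root]
2. n1.tag = true  [S₀.tag == true]
3. n2.depth = 0  [terminal]
4. n4.tag = false  [false]
5. n5.tag = true  [not S₀.tag]
6. n6.cnt = 17  [terminal]
7. n5.cnt = 5  [g.cnt * -2 + 39]
8. n5.key = 25  [g.cnt + 8]
9. n5.ok = 24  [g.cnt * 2 - 10]
10. n8.cnt = 26  [terminal]
11. n7.lab = false  [false]
12. n7.lim = 22  [g.cnt * 2 - 30]
13. n7.off = 30  [30]
14. n7.ok = false  [g.cnt > 26]
15. n4.cnt = -3  [A.lim - 25]
16. n4.key = 19  [A.off - 11]
17. n4.ok = 21  [S₁.key + S₁.cnt - 9]
18. n10.tag = false  [false]
19. n11.fin = 3  [terminal]
20. n12.depth = -1  [terminal]
21. n10.cnt = 28  [b.fin + 25]
22. n10.key = 7  [b.fin + c.depth + 5]
23. n10.ok = 14  [c.depth * 3 + 17]
24. n14.depth = 22  [terminal]
25. n13.hot = true  [c.depth > 21]
26. n13.env = 28  [c.depth + 6]
27. n15.cnt = 3  [terminal]
28. n9.lab = false  [B.hot == false]
29. n9.lim = -1  [B.env - 29]
30. n9.off = -1  [B.env - 29]
31. n9.ok = false  [S.key > 7]
32. n3.lab = false  [S.cnt > -3]
33. n3.lim = 17  [S.ok * -2 + 59]
34. n3.off = 29  [A₁.off * -1 + 28]
35. n3.ok = false  [A₁.lab == true]
36. n16.fin = 2  [terminal]
37. n1.cnt = 9  [c.depth + b.fin + 7]
38. n1.key = 13  [A.off - 16]
39. n1.ok = 24  [c.depth * 3 + 24]
40. n0.cnt = 3  [S₁.ok - 21]
41. n0.key = 26  [S₁.key + S₁.ok - 11]
42. n0.ok = 14  [S₁.key + S₁.cnt - 8]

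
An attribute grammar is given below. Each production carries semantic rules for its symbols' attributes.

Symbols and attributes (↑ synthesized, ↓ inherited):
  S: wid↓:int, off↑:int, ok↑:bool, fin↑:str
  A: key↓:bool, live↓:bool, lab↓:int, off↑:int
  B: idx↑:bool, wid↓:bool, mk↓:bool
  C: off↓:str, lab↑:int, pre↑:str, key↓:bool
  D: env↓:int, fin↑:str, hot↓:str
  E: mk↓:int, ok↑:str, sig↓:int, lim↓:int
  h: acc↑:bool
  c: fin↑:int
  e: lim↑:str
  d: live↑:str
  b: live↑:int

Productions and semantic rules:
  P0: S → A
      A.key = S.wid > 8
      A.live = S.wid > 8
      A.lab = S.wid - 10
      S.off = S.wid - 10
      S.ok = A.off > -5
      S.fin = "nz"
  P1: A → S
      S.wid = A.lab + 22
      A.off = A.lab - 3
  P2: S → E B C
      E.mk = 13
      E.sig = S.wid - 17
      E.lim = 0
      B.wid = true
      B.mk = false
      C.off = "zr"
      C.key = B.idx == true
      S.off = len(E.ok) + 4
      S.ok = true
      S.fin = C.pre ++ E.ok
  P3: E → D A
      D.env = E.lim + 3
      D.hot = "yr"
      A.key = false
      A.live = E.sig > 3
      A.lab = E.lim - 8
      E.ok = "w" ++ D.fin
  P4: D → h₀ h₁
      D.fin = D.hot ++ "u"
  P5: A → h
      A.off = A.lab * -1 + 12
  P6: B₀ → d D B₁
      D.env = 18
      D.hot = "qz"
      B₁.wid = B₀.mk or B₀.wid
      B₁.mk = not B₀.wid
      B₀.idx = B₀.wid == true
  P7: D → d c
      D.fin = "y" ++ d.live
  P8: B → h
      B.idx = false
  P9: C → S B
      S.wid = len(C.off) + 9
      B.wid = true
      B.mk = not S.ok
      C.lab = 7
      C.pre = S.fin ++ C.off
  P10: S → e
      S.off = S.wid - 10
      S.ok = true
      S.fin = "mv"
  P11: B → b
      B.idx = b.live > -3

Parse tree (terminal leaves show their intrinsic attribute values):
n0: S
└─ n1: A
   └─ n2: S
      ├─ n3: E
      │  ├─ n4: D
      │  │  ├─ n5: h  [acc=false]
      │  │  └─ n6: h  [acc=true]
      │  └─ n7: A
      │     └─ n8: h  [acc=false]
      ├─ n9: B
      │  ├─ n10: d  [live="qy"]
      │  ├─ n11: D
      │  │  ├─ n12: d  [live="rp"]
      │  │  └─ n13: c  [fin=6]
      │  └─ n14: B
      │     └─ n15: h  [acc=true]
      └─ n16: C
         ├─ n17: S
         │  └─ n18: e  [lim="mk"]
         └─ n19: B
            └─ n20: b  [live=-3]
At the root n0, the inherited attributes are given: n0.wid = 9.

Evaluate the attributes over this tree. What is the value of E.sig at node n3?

4

1. n0.wid = 9  [given at root]
2. n1.key = true  [S.wid > 8]
3. n1.live = true  [S.wid > 8]
4. n1.lab = -1  [S.wid - 10]
5. n2.wid = 21  [A.lab + 22]
6. n3.mk = 13  [13]
7. n3.sig = 4  [S.wid - 17]
8. n3.lim = 0  [0]
9. n4.env = 3  [E.lim + 3]
10. n4.hot = "yr"  ["yr"]
11. n5.acc = false  [terminal]
12. n6.acc = true  [terminal]
13. n4.fin = "yru"  [D.hot ++ "u"]
14. n7.key = false  [false]
15. n7.live = true  [E.sig > 3]
16. n7.lab = -8  [E.lim - 8]
17. n8.acc = false  [terminal]
18. n7.off = 20  [A.lab * -1 + 12]
19. n3.ok = "wyru"  ["w" ++ D.fin]
20. n9.wid = true  [true]
21. n9.mk = false  [false]
22. n10.live = "qy"  [terminal]
23. n11.env = 18  [18]
24. n11.hot = "qz"  ["qz"]
25. n12.live = "rp"  [terminal]
26. n13.fin = 6  [terminal]
27. n11.fin = "yrp"  ["y" ++ d.live]
28. n14.wid = true  [B₀.mk or B₀.wid]
29. n14.mk = false  [not B₀.wid]
30. n15.acc = true  [terminal]
31. n14.idx = false  [false]
32. n9.idx = true  [B₀.wid == true]
33. n16.off = "zr"  ["zr"]
34. n16.key = true  [B.idx == true]
35. n17.wid = 11  [len(C.off) + 9]
36. n18.lim = "mk"  [terminal]
37. n17.off = 1  [S.wid - 10]
38. n17.ok = true  [true]
39. n17.fin = "mv"  ["mv"]
40. n19.wid = true  [true]
41. n19.mk = false  [not S.ok]
42. n20.live = -3  [terminal]
43. n19.idx = false  [b.live > -3]
44. n16.lab = 7  [7]
45. n16.pre = "mvzr"  [S.fin ++ C.off]
46. n2.off = 8  [len(E.ok) + 4]
47. n2.ok = true  [true]
48. n2.fin = "mvzrwyru"  [C.pre ++ E.ok]
49. n1.off = -4  [A.lab - 3]
50. n0.off = -1  [S.wid - 10]
51. n0.ok = true  [A.off > -5]
52. n0.fin = "nz"  ["nz"]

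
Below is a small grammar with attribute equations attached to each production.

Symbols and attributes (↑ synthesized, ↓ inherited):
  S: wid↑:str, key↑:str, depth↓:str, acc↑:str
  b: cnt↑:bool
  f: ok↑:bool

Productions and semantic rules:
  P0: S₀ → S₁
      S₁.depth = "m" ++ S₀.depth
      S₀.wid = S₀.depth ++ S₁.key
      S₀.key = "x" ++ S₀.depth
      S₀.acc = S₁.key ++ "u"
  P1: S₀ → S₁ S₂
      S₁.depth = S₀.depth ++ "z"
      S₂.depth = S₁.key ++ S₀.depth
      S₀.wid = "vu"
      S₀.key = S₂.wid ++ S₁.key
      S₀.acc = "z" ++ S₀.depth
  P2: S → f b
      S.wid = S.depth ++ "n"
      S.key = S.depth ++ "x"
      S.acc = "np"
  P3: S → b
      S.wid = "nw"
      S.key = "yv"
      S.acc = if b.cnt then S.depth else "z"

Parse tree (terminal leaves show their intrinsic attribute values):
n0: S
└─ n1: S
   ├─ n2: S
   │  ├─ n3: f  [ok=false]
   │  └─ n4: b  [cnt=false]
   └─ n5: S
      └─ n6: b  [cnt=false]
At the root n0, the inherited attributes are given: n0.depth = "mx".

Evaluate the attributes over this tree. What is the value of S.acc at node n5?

1. n0.depth = "mx"  [given at root]
2. n1.depth = "mmx"  ["m" ++ S₀.depth]
3. n2.depth = "mmxz"  [S₀.depth ++ "z"]
4. n3.ok = false  [terminal]
5. n4.cnt = false  [terminal]
6. n2.wid = "mmxzn"  [S.depth ++ "n"]
7. n2.key = "mmxzx"  [S.depth ++ "x"]
8. n2.acc = "np"  ["np"]
9. n5.depth = "mmxzxmmx"  [S₁.key ++ S₀.depth]
10. n6.cnt = false  [terminal]
11. n5.wid = "nw"  ["nw"]
12. n5.key = "yv"  ["yv"]
13. n5.acc = "z"  [if b.cnt then S.depth else "z"]
14. n1.wid = "vu"  ["vu"]
15. n1.key = "nwmmxzx"  [S₂.wid ++ S₁.key]
16. n1.acc = "zmmx"  ["z" ++ S₀.depth]
17. n0.wid = "mxnwmmxzx"  [S₀.depth ++ S₁.key]
18. n0.key = "xmx"  ["x" ++ S₀.depth]
19. n0.acc = "nwmmxzxu"  [S₁.key ++ "u"]

"z"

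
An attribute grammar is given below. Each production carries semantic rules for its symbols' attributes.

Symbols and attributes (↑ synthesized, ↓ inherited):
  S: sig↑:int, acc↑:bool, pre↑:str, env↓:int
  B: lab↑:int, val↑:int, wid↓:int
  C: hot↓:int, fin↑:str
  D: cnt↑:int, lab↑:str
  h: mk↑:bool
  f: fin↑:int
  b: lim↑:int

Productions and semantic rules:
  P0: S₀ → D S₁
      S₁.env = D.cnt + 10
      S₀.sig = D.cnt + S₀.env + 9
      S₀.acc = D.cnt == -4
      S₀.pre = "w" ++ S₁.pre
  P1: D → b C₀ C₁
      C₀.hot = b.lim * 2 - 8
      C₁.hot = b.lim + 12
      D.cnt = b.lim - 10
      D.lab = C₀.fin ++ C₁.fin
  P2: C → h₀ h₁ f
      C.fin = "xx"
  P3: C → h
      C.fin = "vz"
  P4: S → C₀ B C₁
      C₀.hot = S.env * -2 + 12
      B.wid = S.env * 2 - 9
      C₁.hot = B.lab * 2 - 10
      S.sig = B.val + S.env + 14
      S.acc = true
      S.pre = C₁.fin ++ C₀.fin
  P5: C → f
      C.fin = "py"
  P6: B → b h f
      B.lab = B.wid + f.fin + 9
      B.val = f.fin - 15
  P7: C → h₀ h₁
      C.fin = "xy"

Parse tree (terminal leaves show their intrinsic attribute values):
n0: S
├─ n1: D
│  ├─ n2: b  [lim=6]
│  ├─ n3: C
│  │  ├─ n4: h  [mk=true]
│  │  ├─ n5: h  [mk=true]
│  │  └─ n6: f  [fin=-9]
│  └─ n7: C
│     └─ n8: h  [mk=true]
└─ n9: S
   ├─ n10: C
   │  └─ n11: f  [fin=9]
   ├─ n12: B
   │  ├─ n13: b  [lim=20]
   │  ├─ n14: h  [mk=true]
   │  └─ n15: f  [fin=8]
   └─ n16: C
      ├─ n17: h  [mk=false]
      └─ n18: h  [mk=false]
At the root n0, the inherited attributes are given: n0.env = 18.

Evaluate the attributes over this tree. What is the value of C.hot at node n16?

30

1. n0.env = 18  [given at root]
2. n2.lim = 6  [terminal]
3. n3.hot = 4  [b.lim * 2 - 8]
4. n4.mk = true  [terminal]
5. n5.mk = true  [terminal]
6. n6.fin = -9  [terminal]
7. n3.fin = "xx"  ["xx"]
8. n7.hot = 18  [b.lim + 12]
9. n8.mk = true  [terminal]
10. n7.fin = "vz"  ["vz"]
11. n1.cnt = -4  [b.lim - 10]
12. n1.lab = "xxvz"  [C₀.fin ++ C₁.fin]
13. n9.env = 6  [D.cnt + 10]
14. n10.hot = 0  [S.env * -2 + 12]
15. n11.fin = 9  [terminal]
16. n10.fin = "py"  ["py"]
17. n12.wid = 3  [S.env * 2 - 9]
18. n13.lim = 20  [terminal]
19. n14.mk = true  [terminal]
20. n15.fin = 8  [terminal]
21. n12.lab = 20  [B.wid + f.fin + 9]
22. n12.val = -7  [f.fin - 15]
23. n16.hot = 30  [B.lab * 2 - 10]
24. n17.mk = false  [terminal]
25. n18.mk = false  [terminal]
26. n16.fin = "xy"  ["xy"]
27. n9.sig = 13  [B.val + S.env + 14]
28. n9.acc = true  [true]
29. n9.pre = "xypy"  [C₁.fin ++ C₀.fin]
30. n0.sig = 23  [D.cnt + S₀.env + 9]
31. n0.acc = true  [D.cnt == -4]
32. n0.pre = "wxypy"  ["w" ++ S₁.pre]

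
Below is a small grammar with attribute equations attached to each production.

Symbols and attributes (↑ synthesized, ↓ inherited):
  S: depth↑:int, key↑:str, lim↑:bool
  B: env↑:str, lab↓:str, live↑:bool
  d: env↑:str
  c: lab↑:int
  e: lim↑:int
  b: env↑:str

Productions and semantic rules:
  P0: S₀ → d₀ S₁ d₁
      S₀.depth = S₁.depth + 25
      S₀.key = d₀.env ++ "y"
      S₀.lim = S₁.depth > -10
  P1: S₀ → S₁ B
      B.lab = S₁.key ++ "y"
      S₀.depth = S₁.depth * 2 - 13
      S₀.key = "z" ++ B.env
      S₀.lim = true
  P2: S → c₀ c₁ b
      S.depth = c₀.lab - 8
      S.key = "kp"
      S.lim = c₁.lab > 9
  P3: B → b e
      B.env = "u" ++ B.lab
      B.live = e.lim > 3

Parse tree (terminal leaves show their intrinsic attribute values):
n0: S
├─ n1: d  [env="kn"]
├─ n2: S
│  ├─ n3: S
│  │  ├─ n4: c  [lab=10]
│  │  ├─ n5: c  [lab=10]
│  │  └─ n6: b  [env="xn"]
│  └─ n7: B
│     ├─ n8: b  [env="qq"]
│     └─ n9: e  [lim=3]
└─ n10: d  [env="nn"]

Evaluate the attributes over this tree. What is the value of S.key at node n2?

1. n1.env = "kn"  [terminal]
2. n4.lab = 10  [terminal]
3. n5.lab = 10  [terminal]
4. n6.env = "xn"  [terminal]
5. n3.depth = 2  [c₀.lab - 8]
6. n3.key = "kp"  ["kp"]
7. n3.lim = true  [c₁.lab > 9]
8. n7.lab = "kpy"  [S₁.key ++ "y"]
9. n8.env = "qq"  [terminal]
10. n9.lim = 3  [terminal]
11. n7.env = "ukpy"  ["u" ++ B.lab]
12. n7.live = false  [e.lim > 3]
13. n2.depth = -9  [S₁.depth * 2 - 13]
14. n2.key = "zukpy"  ["z" ++ B.env]
15. n2.lim = true  [true]
16. n10.env = "nn"  [terminal]
17. n0.depth = 16  [S₁.depth + 25]
18. n0.key = "kny"  [d₀.env ++ "y"]
19. n0.lim = true  [S₁.depth > -10]

"zukpy"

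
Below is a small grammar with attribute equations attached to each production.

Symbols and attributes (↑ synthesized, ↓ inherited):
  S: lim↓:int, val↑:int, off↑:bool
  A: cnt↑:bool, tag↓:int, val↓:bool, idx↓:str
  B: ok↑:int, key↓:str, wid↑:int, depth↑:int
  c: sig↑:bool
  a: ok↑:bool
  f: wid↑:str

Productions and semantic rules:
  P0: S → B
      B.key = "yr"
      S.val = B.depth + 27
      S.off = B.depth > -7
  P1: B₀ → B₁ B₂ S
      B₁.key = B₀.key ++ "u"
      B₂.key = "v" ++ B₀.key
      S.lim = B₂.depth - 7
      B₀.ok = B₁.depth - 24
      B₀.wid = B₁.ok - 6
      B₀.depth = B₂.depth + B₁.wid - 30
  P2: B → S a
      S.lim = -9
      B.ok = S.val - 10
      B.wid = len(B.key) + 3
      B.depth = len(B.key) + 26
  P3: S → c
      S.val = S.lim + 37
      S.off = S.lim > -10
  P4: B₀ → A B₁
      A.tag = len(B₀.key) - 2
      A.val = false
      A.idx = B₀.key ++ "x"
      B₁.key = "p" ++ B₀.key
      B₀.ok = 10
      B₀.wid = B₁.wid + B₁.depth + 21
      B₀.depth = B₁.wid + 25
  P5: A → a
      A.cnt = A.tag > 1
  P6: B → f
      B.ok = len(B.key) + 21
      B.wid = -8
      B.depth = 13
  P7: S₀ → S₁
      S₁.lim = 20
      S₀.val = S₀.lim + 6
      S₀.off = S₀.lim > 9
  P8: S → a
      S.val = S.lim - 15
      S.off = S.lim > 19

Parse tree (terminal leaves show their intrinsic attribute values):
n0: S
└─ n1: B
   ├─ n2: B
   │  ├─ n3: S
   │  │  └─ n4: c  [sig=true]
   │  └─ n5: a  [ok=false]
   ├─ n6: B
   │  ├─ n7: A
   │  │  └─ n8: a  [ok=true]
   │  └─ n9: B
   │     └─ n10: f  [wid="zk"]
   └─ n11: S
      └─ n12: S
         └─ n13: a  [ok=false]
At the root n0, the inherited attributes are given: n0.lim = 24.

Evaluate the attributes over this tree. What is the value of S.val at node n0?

1. n0.lim = 24  [given at root]
2. n1.key = "yr"  ["yr"]
3. n2.key = "yru"  [B₀.key ++ "u"]
4. n3.lim = -9  [-9]
5. n4.sig = true  [terminal]
6. n3.val = 28  [S.lim + 37]
7. n3.off = true  [S.lim > -10]
8. n5.ok = false  [terminal]
9. n2.ok = 18  [S.val - 10]
10. n2.wid = 6  [len(B.key) + 3]
11. n2.depth = 29  [len(B.key) + 26]
12. n6.key = "vyr"  ["v" ++ B₀.key]
13. n7.tag = 1  [len(B₀.key) - 2]
14. n7.val = false  [false]
15. n7.idx = "vyrx"  [B₀.key ++ "x"]
16. n8.ok = true  [terminal]
17. n7.cnt = false  [A.tag > 1]
18. n9.key = "pvyr"  ["p" ++ B₀.key]
19. n10.wid = "zk"  [terminal]
20. n9.ok = 25  [len(B.key) + 21]
21. n9.wid = -8  [-8]
22. n9.depth = 13  [13]
23. n6.ok = 10  [10]
24. n6.wid = 26  [B₁.wid + B₁.depth + 21]
25. n6.depth = 17  [B₁.wid + 25]
26. n11.lim = 10  [B₂.depth - 7]
27. n12.lim = 20  [20]
28. n13.ok = false  [terminal]
29. n12.val = 5  [S.lim - 15]
30. n12.off = true  [S.lim > 19]
31. n11.val = 16  [S₀.lim + 6]
32. n11.off = true  [S₀.lim > 9]
33. n1.ok = 5  [B₁.depth - 24]
34. n1.wid = 12  [B₁.ok - 6]
35. n1.depth = -7  [B₂.depth + B₁.wid - 30]
36. n0.val = 20  [B.depth + 27]
37. n0.off = false  [B.depth > -7]

20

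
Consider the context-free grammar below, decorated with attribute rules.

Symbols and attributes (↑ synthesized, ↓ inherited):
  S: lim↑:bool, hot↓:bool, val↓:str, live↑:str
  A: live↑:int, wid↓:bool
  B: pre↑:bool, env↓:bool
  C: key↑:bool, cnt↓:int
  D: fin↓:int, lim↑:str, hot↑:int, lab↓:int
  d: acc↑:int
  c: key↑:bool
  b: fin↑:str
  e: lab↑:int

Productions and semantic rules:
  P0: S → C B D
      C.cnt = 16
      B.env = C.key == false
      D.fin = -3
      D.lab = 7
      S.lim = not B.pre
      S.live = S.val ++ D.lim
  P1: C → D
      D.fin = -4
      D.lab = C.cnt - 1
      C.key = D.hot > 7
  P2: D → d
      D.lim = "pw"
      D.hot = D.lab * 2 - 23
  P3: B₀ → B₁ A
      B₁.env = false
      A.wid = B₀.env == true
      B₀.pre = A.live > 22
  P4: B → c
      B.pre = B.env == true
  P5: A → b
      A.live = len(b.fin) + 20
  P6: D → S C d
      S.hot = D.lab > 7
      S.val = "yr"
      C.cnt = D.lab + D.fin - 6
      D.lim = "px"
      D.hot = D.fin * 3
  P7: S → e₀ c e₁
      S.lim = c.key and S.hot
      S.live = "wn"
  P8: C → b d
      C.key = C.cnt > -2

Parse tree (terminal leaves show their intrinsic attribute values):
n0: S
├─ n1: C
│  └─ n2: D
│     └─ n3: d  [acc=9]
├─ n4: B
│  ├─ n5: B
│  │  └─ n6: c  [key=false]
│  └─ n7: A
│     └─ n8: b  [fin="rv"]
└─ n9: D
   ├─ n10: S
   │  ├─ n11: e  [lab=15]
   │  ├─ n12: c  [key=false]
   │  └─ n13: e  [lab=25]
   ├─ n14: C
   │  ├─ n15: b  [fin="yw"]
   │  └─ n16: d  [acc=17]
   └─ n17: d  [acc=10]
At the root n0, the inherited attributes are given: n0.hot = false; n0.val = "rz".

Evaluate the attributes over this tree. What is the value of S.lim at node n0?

true

1. n0.hot = false  [given at root]
2. n0.val = "rz"  [given at root]
3. n1.cnt = 16  [16]
4. n2.fin = -4  [-4]
5. n2.lab = 15  [C.cnt - 1]
6. n3.acc = 9  [terminal]
7. n2.lim = "pw"  ["pw"]
8. n2.hot = 7  [D.lab * 2 - 23]
9. n1.key = false  [D.hot > 7]
10. n4.env = true  [C.key == false]
11. n5.env = false  [false]
12. n6.key = false  [terminal]
13. n5.pre = false  [B.env == true]
14. n7.wid = true  [B₀.env == true]
15. n8.fin = "rv"  [terminal]
16. n7.live = 22  [len(b.fin) + 20]
17. n4.pre = false  [A.live > 22]
18. n9.fin = -3  [-3]
19. n9.lab = 7  [7]
20. n10.hot = false  [D.lab > 7]
21. n10.val = "yr"  ["yr"]
22. n11.lab = 15  [terminal]
23. n12.key = false  [terminal]
24. n13.lab = 25  [terminal]
25. n10.lim = false  [c.key and S.hot]
26. n10.live = "wn"  ["wn"]
27. n14.cnt = -2  [D.lab + D.fin - 6]
28. n15.fin = "yw"  [terminal]
29. n16.acc = 17  [terminal]
30. n14.key = false  [C.cnt > -2]
31. n17.acc = 10  [terminal]
32. n9.lim = "px"  ["px"]
33. n9.hot = -9  [D.fin * 3]
34. n0.lim = true  [not B.pre]
35. n0.live = "rzpx"  [S.val ++ D.lim]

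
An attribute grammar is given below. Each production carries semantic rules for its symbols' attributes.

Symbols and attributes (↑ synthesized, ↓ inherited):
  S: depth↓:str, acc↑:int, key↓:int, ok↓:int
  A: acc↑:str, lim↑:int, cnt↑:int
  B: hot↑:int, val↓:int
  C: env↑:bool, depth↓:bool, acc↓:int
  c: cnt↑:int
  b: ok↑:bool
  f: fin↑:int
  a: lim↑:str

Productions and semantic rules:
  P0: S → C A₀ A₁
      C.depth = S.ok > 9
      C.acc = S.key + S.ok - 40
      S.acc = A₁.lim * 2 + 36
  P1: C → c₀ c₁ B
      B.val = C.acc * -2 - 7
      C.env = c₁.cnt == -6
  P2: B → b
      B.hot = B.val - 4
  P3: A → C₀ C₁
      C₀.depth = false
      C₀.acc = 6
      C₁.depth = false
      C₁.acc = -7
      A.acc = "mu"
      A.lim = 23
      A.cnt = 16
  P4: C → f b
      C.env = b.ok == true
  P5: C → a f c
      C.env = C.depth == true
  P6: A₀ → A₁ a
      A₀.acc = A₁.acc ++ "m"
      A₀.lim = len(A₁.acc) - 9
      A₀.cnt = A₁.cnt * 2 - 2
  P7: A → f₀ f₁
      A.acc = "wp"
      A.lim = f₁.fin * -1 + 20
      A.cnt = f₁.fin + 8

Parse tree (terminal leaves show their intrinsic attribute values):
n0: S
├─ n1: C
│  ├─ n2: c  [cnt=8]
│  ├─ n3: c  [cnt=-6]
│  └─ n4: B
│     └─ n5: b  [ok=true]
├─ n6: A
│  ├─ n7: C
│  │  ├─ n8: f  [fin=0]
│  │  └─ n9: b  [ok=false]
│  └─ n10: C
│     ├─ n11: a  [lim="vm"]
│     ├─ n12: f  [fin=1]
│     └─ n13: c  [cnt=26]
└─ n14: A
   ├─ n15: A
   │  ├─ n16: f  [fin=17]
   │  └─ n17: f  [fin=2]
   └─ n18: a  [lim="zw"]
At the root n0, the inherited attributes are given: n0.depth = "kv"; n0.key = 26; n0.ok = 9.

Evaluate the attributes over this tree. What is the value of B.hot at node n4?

-1

1. n0.depth = "kv"  [given at root]
2. n0.key = 26  [given at root]
3. n0.ok = 9  [given at root]
4. n1.depth = false  [S.ok > 9]
5. n1.acc = -5  [S.key + S.ok - 40]
6. n2.cnt = 8  [terminal]
7. n3.cnt = -6  [terminal]
8. n4.val = 3  [C.acc * -2 - 7]
9. n5.ok = true  [terminal]
10. n4.hot = -1  [B.val - 4]
11. n1.env = true  [c₁.cnt == -6]
12. n7.depth = false  [false]
13. n7.acc = 6  [6]
14. n8.fin = 0  [terminal]
15. n9.ok = false  [terminal]
16. n7.env = false  [b.ok == true]
17. n10.depth = false  [false]
18. n10.acc = -7  [-7]
19. n11.lim = "vm"  [terminal]
20. n12.fin = 1  [terminal]
21. n13.cnt = 26  [terminal]
22. n10.env = false  [C.depth == true]
23. n6.acc = "mu"  ["mu"]
24. n6.lim = 23  [23]
25. n6.cnt = 16  [16]
26. n16.fin = 17  [terminal]
27. n17.fin = 2  [terminal]
28. n15.acc = "wp"  ["wp"]
29. n15.lim = 18  [f₁.fin * -1 + 20]
30. n15.cnt = 10  [f₁.fin + 8]
31. n18.lim = "zw"  [terminal]
32. n14.acc = "wpm"  [A₁.acc ++ "m"]
33. n14.lim = -7  [len(A₁.acc) - 9]
34. n14.cnt = 18  [A₁.cnt * 2 - 2]
35. n0.acc = 22  [A₁.lim * 2 + 36]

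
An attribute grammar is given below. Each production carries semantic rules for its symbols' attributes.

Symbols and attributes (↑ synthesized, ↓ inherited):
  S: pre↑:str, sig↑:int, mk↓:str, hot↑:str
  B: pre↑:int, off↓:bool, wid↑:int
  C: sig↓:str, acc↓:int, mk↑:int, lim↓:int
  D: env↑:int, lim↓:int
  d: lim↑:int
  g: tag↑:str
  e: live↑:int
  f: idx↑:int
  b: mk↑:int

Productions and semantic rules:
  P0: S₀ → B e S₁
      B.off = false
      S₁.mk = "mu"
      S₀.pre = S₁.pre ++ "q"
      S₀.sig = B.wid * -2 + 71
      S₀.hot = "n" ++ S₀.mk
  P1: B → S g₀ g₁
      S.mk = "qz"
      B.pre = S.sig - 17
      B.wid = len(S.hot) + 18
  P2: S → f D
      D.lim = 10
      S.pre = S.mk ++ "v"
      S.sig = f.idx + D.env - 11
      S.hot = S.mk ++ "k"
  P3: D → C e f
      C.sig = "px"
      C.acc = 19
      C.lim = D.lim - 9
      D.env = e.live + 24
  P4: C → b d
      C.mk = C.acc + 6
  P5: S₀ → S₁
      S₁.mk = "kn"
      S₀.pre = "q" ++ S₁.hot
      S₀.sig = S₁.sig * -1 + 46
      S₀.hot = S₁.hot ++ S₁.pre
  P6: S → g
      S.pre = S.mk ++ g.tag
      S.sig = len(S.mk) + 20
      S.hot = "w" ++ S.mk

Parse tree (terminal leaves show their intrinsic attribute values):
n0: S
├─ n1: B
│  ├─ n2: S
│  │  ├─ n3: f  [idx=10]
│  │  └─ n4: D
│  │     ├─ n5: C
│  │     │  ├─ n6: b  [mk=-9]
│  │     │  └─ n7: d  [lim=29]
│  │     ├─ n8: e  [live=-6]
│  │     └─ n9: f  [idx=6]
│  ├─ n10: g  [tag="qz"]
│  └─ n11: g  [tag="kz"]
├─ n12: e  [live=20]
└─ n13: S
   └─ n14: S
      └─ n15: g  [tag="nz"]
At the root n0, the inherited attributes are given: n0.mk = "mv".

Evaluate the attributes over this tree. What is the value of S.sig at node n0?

29

1. n0.mk = "mv"  [given at root]
2. n1.off = false  [false]
3. n2.mk = "qz"  ["qz"]
4. n3.idx = 10  [terminal]
5. n4.lim = 10  [10]
6. n5.sig = "px"  ["px"]
7. n5.acc = 19  [19]
8. n5.lim = 1  [D.lim - 9]
9. n6.mk = -9  [terminal]
10. n7.lim = 29  [terminal]
11. n5.mk = 25  [C.acc + 6]
12. n8.live = -6  [terminal]
13. n9.idx = 6  [terminal]
14. n4.env = 18  [e.live + 24]
15. n2.pre = "qzv"  [S.mk ++ "v"]
16. n2.sig = 17  [f.idx + D.env - 11]
17. n2.hot = "qzk"  [S.mk ++ "k"]
18. n10.tag = "qz"  [terminal]
19. n11.tag = "kz"  [terminal]
20. n1.pre = 0  [S.sig - 17]
21. n1.wid = 21  [len(S.hot) + 18]
22. n12.live = 20  [terminal]
23. n13.mk = "mu"  ["mu"]
24. n14.mk = "kn"  ["kn"]
25. n15.tag = "nz"  [terminal]
26. n14.pre = "knnz"  [S.mk ++ g.tag]
27. n14.sig = 22  [len(S.mk) + 20]
28. n14.hot = "wkn"  ["w" ++ S.mk]
29. n13.pre = "qwkn"  ["q" ++ S₁.hot]
30. n13.sig = 24  [S₁.sig * -1 + 46]
31. n13.hot = "wknknnz"  [S₁.hot ++ S₁.pre]
32. n0.pre = "qwknq"  [S₁.pre ++ "q"]
33. n0.sig = 29  [B.wid * -2 + 71]
34. n0.hot = "nmv"  ["n" ++ S₀.mk]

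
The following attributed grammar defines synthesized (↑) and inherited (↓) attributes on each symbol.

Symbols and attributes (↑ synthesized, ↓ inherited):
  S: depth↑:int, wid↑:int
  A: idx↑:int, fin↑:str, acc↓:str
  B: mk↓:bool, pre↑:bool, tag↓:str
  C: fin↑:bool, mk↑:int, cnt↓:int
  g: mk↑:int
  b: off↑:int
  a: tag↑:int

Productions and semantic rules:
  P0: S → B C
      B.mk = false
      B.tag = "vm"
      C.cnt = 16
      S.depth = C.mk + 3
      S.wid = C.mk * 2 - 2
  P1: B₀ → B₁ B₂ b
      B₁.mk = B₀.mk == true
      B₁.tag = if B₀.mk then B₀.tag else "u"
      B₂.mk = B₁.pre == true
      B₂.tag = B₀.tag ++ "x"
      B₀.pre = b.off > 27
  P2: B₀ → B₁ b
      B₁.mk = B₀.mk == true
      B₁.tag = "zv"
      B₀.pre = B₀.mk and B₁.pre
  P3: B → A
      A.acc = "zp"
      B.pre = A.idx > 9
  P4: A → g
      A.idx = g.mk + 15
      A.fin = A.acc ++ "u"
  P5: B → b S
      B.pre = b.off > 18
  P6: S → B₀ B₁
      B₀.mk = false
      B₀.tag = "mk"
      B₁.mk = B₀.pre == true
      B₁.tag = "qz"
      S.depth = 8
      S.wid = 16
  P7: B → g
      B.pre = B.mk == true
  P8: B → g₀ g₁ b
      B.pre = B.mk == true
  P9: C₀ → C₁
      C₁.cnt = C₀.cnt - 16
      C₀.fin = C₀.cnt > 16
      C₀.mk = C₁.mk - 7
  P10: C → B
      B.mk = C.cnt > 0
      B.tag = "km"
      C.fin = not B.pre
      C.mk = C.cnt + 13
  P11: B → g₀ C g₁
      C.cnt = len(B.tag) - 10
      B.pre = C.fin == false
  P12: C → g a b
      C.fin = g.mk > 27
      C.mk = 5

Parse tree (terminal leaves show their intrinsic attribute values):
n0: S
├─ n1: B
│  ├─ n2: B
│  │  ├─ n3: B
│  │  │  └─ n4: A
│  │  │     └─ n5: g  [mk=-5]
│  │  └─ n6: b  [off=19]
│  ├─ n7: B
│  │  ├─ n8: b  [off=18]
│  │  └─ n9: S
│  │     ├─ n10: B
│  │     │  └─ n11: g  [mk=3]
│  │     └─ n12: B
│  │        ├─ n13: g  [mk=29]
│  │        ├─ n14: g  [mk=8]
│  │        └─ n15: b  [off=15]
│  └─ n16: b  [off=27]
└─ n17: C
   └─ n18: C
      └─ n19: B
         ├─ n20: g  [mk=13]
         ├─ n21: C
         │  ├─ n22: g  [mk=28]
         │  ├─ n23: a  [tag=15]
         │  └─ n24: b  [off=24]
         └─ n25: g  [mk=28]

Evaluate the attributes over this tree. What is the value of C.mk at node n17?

6

1. n1.mk = false  [false]
2. n1.tag = "vm"  ["vm"]
3. n2.mk = false  [B₀.mk == true]
4. n2.tag = "u"  [if B₀.mk then B₀.tag else "u"]
5. n3.mk = false  [B₀.mk == true]
6. n3.tag = "zv"  ["zv"]
7. n4.acc = "zp"  ["zp"]
8. n5.mk = -5  [terminal]
9. n4.idx = 10  [g.mk + 15]
10. n4.fin = "zpu"  [A.acc ++ "u"]
11. n3.pre = true  [A.idx > 9]
12. n6.off = 19  [terminal]
13. n2.pre = false  [B₀.mk and B₁.pre]
14. n7.mk = false  [B₁.pre == true]
15. n7.tag = "vmx"  [B₀.tag ++ "x"]
16. n8.off = 18  [terminal]
17. n10.mk = false  [false]
18. n10.tag = "mk"  ["mk"]
19. n11.mk = 3  [terminal]
20. n10.pre = false  [B.mk == true]
21. n12.mk = false  [B₀.pre == true]
22. n12.tag = "qz"  ["qz"]
23. n13.mk = 29  [terminal]
24. n14.mk = 8  [terminal]
25. n15.off = 15  [terminal]
26. n12.pre = false  [B.mk == true]
27. n9.depth = 8  [8]
28. n9.wid = 16  [16]
29. n7.pre = false  [b.off > 18]
30. n16.off = 27  [terminal]
31. n1.pre = false  [b.off > 27]
32. n17.cnt = 16  [16]
33. n18.cnt = 0  [C₀.cnt - 16]
34. n19.mk = false  [C.cnt > 0]
35. n19.tag = "km"  ["km"]
36. n20.mk = 13  [terminal]
37. n21.cnt = -8  [len(B.tag) - 10]
38. n22.mk = 28  [terminal]
39. n23.tag = 15  [terminal]
40. n24.off = 24  [terminal]
41. n21.fin = true  [g.mk > 27]
42. n21.mk = 5  [5]
43. n25.mk = 28  [terminal]
44. n19.pre = false  [C.fin == false]
45. n18.fin = true  [not B.pre]
46. n18.mk = 13  [C.cnt + 13]
47. n17.fin = false  [C₀.cnt > 16]
48. n17.mk = 6  [C₁.mk - 7]
49. n0.depth = 9  [C.mk + 3]
50. n0.wid = 10  [C.mk * 2 - 2]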